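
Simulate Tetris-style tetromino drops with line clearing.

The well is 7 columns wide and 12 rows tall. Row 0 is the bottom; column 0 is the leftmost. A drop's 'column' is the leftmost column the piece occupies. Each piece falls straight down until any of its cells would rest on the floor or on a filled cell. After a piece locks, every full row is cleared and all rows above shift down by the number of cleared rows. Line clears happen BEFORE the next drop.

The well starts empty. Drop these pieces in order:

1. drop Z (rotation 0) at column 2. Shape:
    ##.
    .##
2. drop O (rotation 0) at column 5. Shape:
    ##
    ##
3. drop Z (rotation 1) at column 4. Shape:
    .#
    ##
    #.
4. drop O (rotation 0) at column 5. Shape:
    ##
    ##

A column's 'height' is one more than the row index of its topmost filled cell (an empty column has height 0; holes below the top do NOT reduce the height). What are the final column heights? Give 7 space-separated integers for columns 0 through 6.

Drop 1: Z rot0 at col 2 lands with bottom-row=0; cleared 0 line(s) (total 0); column heights now [0 0 2 2 1 0 0], max=2
Drop 2: O rot0 at col 5 lands with bottom-row=0; cleared 0 line(s) (total 0); column heights now [0 0 2 2 1 2 2], max=2
Drop 3: Z rot1 at col 4 lands with bottom-row=1; cleared 0 line(s) (total 0); column heights now [0 0 2 2 3 4 2], max=4
Drop 4: O rot0 at col 5 lands with bottom-row=4; cleared 0 line(s) (total 0); column heights now [0 0 2 2 3 6 6], max=6

Answer: 0 0 2 2 3 6 6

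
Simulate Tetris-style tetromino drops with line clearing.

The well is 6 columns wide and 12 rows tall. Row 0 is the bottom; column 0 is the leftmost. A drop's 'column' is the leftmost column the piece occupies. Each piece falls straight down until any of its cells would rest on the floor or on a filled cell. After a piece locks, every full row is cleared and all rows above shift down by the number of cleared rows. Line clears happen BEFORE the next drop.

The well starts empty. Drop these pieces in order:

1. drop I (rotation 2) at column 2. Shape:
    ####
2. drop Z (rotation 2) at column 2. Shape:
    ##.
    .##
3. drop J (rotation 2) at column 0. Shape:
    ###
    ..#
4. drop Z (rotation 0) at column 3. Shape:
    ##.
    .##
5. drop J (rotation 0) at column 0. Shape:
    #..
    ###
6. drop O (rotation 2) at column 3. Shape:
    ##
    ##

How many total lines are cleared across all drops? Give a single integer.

Drop 1: I rot2 at col 2 lands with bottom-row=0; cleared 0 line(s) (total 0); column heights now [0 0 1 1 1 1], max=1
Drop 2: Z rot2 at col 2 lands with bottom-row=1; cleared 0 line(s) (total 0); column heights now [0 0 3 3 2 1], max=3
Drop 3: J rot2 at col 0 lands with bottom-row=3; cleared 0 line(s) (total 0); column heights now [5 5 5 3 2 1], max=5
Drop 4: Z rot0 at col 3 lands with bottom-row=2; cleared 0 line(s) (total 0); column heights now [5 5 5 4 4 3], max=5
Drop 5: J rot0 at col 0 lands with bottom-row=5; cleared 0 line(s) (total 0); column heights now [7 6 6 4 4 3], max=7
Drop 6: O rot2 at col 3 lands with bottom-row=4; cleared 0 line(s) (total 0); column heights now [7 6 6 6 6 3], max=7

Answer: 0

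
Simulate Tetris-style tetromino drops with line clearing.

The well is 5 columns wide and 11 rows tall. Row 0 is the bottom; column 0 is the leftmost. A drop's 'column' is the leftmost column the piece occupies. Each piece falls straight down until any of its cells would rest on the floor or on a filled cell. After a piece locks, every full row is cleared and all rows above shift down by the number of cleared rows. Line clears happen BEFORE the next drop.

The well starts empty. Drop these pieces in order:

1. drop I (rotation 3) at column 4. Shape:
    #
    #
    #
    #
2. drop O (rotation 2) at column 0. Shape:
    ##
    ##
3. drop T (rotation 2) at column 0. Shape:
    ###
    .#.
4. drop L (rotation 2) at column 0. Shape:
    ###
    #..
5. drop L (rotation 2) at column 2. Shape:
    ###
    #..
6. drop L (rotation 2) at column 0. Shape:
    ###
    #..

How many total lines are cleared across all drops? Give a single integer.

Drop 1: I rot3 at col 4 lands with bottom-row=0; cleared 0 line(s) (total 0); column heights now [0 0 0 0 4], max=4
Drop 2: O rot2 at col 0 lands with bottom-row=0; cleared 0 line(s) (total 0); column heights now [2 2 0 0 4], max=4
Drop 3: T rot2 at col 0 lands with bottom-row=2; cleared 0 line(s) (total 0); column heights now [4 4 4 0 4], max=4
Drop 4: L rot2 at col 0 lands with bottom-row=4; cleared 0 line(s) (total 0); column heights now [6 6 6 0 4], max=6
Drop 5: L rot2 at col 2 lands with bottom-row=6; cleared 0 line(s) (total 0); column heights now [6 6 8 8 8], max=8
Drop 6: L rot2 at col 0 lands with bottom-row=7; cleared 0 line(s) (total 0); column heights now [9 9 9 8 8], max=9

Answer: 0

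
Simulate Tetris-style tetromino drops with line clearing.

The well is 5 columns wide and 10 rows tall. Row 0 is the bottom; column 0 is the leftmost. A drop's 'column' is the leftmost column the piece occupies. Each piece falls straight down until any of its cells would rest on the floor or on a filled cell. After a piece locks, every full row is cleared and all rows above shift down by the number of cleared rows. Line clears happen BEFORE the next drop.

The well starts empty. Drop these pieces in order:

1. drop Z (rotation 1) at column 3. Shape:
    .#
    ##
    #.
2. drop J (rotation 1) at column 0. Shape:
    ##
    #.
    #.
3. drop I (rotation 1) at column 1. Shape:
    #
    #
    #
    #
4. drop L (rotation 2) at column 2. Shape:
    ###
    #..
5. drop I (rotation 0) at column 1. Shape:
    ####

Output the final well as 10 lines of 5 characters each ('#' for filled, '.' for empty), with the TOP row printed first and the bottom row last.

Answer: .....
.....
.####
.#...
.#...
.#...
.####
###.#
#..##
#..#.

Derivation:
Drop 1: Z rot1 at col 3 lands with bottom-row=0; cleared 0 line(s) (total 0); column heights now [0 0 0 2 3], max=3
Drop 2: J rot1 at col 0 lands with bottom-row=0; cleared 0 line(s) (total 0); column heights now [3 3 0 2 3], max=3
Drop 3: I rot1 at col 1 lands with bottom-row=3; cleared 0 line(s) (total 0); column heights now [3 7 0 2 3], max=7
Drop 4: L rot2 at col 2 lands with bottom-row=2; cleared 0 line(s) (total 0); column heights now [3 7 4 4 4], max=7
Drop 5: I rot0 at col 1 lands with bottom-row=7; cleared 0 line(s) (total 0); column heights now [3 8 8 8 8], max=8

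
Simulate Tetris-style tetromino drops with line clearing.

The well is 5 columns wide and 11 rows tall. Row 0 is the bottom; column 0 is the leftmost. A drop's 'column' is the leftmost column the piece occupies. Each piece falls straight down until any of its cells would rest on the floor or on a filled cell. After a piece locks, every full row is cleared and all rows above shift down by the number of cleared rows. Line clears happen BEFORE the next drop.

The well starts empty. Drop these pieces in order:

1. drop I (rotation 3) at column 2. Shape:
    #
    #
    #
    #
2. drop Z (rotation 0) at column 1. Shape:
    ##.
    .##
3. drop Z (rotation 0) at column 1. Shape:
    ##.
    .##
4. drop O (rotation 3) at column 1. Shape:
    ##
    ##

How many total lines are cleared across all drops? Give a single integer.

Answer: 0

Derivation:
Drop 1: I rot3 at col 2 lands with bottom-row=0; cleared 0 line(s) (total 0); column heights now [0 0 4 0 0], max=4
Drop 2: Z rot0 at col 1 lands with bottom-row=4; cleared 0 line(s) (total 0); column heights now [0 6 6 5 0], max=6
Drop 3: Z rot0 at col 1 lands with bottom-row=6; cleared 0 line(s) (total 0); column heights now [0 8 8 7 0], max=8
Drop 4: O rot3 at col 1 lands with bottom-row=8; cleared 0 line(s) (total 0); column heights now [0 10 10 7 0], max=10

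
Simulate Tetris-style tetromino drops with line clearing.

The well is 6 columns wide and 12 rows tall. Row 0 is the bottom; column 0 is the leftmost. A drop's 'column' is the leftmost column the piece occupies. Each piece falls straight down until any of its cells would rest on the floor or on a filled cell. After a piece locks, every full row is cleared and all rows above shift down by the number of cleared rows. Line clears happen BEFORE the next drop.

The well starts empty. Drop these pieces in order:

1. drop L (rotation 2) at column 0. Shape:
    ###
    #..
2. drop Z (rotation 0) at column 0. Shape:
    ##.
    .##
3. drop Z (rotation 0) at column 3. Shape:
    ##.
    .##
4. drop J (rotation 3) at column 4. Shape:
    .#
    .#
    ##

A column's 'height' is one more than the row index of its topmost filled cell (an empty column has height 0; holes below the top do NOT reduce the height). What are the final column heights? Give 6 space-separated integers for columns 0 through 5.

Drop 1: L rot2 at col 0 lands with bottom-row=0; cleared 0 line(s) (total 0); column heights now [2 2 2 0 0 0], max=2
Drop 2: Z rot0 at col 0 lands with bottom-row=2; cleared 0 line(s) (total 0); column heights now [4 4 3 0 0 0], max=4
Drop 3: Z rot0 at col 3 lands with bottom-row=0; cleared 0 line(s) (total 0); column heights now [4 4 3 2 2 1], max=4
Drop 4: J rot3 at col 4 lands with bottom-row=2; cleared 0 line(s) (total 0); column heights now [4 4 3 2 3 5], max=5

Answer: 4 4 3 2 3 5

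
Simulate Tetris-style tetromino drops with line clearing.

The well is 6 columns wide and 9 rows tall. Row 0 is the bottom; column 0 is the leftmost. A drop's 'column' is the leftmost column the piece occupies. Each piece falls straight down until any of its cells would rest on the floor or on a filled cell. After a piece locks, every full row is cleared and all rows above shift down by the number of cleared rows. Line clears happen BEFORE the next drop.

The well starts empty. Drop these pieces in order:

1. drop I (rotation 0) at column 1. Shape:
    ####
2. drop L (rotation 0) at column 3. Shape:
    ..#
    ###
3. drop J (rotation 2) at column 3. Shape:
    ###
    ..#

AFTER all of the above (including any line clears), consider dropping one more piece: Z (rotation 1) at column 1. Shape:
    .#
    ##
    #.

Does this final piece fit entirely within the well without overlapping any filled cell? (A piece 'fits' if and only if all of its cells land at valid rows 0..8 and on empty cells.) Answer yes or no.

Answer: yes

Derivation:
Drop 1: I rot0 at col 1 lands with bottom-row=0; cleared 0 line(s) (total 0); column heights now [0 1 1 1 1 0], max=1
Drop 2: L rot0 at col 3 lands with bottom-row=1; cleared 0 line(s) (total 0); column heights now [0 1 1 2 2 3], max=3
Drop 3: J rot2 at col 3 lands with bottom-row=3; cleared 0 line(s) (total 0); column heights now [0 1 1 5 5 5], max=5
Test piece Z rot1 at col 1 (width 2): heights before test = [0 1 1 5 5 5]; fits = True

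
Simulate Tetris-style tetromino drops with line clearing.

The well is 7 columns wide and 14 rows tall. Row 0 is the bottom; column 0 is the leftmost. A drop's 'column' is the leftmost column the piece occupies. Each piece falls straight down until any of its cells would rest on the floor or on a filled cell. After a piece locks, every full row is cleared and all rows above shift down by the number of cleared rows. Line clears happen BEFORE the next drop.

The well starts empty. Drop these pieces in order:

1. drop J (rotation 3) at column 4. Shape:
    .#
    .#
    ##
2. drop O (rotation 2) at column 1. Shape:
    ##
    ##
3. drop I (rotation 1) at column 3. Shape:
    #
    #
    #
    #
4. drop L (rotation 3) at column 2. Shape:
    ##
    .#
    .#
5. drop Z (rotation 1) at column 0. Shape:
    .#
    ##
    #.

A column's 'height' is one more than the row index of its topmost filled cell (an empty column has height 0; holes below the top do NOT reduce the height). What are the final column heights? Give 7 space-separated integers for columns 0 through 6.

Answer: 3 4 7 7 1 3 0

Derivation:
Drop 1: J rot3 at col 4 lands with bottom-row=0; cleared 0 line(s) (total 0); column heights now [0 0 0 0 1 3 0], max=3
Drop 2: O rot2 at col 1 lands with bottom-row=0; cleared 0 line(s) (total 0); column heights now [0 2 2 0 1 3 0], max=3
Drop 3: I rot1 at col 3 lands with bottom-row=0; cleared 0 line(s) (total 0); column heights now [0 2 2 4 1 3 0], max=4
Drop 4: L rot3 at col 2 lands with bottom-row=4; cleared 0 line(s) (total 0); column heights now [0 2 7 7 1 3 0], max=7
Drop 5: Z rot1 at col 0 lands with bottom-row=1; cleared 0 line(s) (total 0); column heights now [3 4 7 7 1 3 0], max=7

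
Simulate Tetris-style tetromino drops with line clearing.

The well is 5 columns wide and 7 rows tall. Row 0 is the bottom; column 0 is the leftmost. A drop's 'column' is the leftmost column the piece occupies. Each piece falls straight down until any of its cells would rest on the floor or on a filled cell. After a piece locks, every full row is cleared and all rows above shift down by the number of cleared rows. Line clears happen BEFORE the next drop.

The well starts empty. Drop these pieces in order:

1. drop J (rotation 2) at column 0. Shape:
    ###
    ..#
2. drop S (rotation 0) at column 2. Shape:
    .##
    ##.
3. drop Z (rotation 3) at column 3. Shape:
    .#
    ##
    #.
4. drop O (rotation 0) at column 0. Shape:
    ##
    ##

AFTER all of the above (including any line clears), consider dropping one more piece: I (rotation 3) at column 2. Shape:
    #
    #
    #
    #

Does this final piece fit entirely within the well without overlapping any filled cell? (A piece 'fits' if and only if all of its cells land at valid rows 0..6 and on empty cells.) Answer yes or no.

Drop 1: J rot2 at col 0 lands with bottom-row=0; cleared 0 line(s) (total 0); column heights now [2 2 2 0 0], max=2
Drop 2: S rot0 at col 2 lands with bottom-row=2; cleared 0 line(s) (total 0); column heights now [2 2 3 4 4], max=4
Drop 3: Z rot3 at col 3 lands with bottom-row=4; cleared 0 line(s) (total 0); column heights now [2 2 3 6 7], max=7
Drop 4: O rot0 at col 0 lands with bottom-row=2; cleared 0 line(s) (total 0); column heights now [4 4 3 6 7], max=7
Test piece I rot3 at col 2 (width 1): heights before test = [4 4 3 6 7]; fits = True

Answer: yes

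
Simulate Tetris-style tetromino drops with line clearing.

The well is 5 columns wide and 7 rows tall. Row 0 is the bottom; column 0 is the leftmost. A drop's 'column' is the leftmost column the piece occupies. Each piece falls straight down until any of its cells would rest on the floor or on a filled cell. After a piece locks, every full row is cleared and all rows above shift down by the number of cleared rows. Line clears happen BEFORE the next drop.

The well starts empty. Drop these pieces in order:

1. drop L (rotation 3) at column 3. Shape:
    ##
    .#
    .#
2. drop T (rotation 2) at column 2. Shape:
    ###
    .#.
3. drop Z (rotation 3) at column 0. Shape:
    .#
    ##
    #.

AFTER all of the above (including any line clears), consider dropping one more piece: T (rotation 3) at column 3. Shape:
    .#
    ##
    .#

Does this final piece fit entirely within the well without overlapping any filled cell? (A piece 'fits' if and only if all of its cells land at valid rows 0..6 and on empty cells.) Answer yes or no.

Answer: no

Derivation:
Drop 1: L rot3 at col 3 lands with bottom-row=0; cleared 0 line(s) (total 0); column heights now [0 0 0 3 3], max=3
Drop 2: T rot2 at col 2 lands with bottom-row=3; cleared 0 line(s) (total 0); column heights now [0 0 5 5 5], max=5
Drop 3: Z rot3 at col 0 lands with bottom-row=0; cleared 0 line(s) (total 0); column heights now [2 3 5 5 5], max=5
Test piece T rot3 at col 3 (width 2): heights before test = [2 3 5 5 5]; fits = False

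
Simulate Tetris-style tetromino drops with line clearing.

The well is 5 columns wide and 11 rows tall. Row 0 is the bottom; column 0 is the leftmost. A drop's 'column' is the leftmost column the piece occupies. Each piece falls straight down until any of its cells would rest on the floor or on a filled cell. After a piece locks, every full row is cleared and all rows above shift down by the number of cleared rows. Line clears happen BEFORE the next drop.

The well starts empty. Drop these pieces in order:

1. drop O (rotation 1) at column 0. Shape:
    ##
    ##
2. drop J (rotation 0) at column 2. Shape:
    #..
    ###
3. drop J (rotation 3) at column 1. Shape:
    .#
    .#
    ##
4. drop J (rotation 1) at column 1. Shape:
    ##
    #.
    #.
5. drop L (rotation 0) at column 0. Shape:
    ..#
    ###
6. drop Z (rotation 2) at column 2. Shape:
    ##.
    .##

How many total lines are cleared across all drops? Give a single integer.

Answer: 1

Derivation:
Drop 1: O rot1 at col 0 lands with bottom-row=0; cleared 0 line(s) (total 0); column heights now [2 2 0 0 0], max=2
Drop 2: J rot0 at col 2 lands with bottom-row=0; cleared 1 line(s) (total 1); column heights now [1 1 1 0 0], max=1
Drop 3: J rot3 at col 1 lands with bottom-row=1; cleared 0 line(s) (total 1); column heights now [1 2 4 0 0], max=4
Drop 4: J rot1 at col 1 lands with bottom-row=2; cleared 0 line(s) (total 1); column heights now [1 5 5 0 0], max=5
Drop 5: L rot0 at col 0 lands with bottom-row=5; cleared 0 line(s) (total 1); column heights now [6 6 7 0 0], max=7
Drop 6: Z rot2 at col 2 lands with bottom-row=6; cleared 0 line(s) (total 1); column heights now [6 6 8 8 7], max=8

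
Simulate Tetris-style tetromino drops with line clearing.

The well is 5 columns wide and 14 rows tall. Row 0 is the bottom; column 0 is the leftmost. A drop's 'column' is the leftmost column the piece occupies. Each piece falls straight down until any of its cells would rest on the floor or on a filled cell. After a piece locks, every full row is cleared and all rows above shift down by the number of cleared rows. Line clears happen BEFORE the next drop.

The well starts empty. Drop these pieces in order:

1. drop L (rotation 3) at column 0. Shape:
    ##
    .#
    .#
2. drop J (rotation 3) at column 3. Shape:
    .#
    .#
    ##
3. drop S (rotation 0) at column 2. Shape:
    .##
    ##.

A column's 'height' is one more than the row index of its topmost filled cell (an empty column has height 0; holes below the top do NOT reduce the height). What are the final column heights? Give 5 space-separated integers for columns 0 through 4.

Drop 1: L rot3 at col 0 lands with bottom-row=0; cleared 0 line(s) (total 0); column heights now [3 3 0 0 0], max=3
Drop 2: J rot3 at col 3 lands with bottom-row=0; cleared 0 line(s) (total 0); column heights now [3 3 0 1 3], max=3
Drop 3: S rot0 at col 2 lands with bottom-row=2; cleared 1 line(s) (total 1); column heights now [0 2 0 3 3], max=3

Answer: 0 2 0 3 3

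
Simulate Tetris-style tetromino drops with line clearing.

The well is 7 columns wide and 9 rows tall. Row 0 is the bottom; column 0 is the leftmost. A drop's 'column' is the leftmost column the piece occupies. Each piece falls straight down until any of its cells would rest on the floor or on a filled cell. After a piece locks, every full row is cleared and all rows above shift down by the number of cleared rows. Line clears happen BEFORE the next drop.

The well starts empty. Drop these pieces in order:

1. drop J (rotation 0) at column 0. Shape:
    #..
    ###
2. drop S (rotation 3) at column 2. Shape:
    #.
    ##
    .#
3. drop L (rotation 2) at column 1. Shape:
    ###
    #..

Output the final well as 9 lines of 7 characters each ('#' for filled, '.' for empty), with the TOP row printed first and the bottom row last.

Answer: .......
.......
.......
.......
.......
.###...
.##....
#.##...
####...

Derivation:
Drop 1: J rot0 at col 0 lands with bottom-row=0; cleared 0 line(s) (total 0); column heights now [2 1 1 0 0 0 0], max=2
Drop 2: S rot3 at col 2 lands with bottom-row=0; cleared 0 line(s) (total 0); column heights now [2 1 3 2 0 0 0], max=3
Drop 3: L rot2 at col 1 lands with bottom-row=2; cleared 0 line(s) (total 0); column heights now [2 4 4 4 0 0 0], max=4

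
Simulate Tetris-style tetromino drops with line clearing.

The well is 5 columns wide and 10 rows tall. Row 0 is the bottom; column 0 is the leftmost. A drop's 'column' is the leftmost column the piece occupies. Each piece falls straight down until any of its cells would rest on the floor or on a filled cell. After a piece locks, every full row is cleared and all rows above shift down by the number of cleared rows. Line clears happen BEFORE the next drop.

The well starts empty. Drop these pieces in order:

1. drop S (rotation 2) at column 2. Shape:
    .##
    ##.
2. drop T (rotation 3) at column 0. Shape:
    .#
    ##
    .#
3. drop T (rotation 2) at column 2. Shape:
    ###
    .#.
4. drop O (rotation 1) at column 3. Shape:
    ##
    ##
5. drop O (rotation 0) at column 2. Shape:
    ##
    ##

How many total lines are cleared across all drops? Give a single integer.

Answer: 0

Derivation:
Drop 1: S rot2 at col 2 lands with bottom-row=0; cleared 0 line(s) (total 0); column heights now [0 0 1 2 2], max=2
Drop 2: T rot3 at col 0 lands with bottom-row=0; cleared 0 line(s) (total 0); column heights now [2 3 1 2 2], max=3
Drop 3: T rot2 at col 2 lands with bottom-row=2; cleared 0 line(s) (total 0); column heights now [2 3 4 4 4], max=4
Drop 4: O rot1 at col 3 lands with bottom-row=4; cleared 0 line(s) (total 0); column heights now [2 3 4 6 6], max=6
Drop 5: O rot0 at col 2 lands with bottom-row=6; cleared 0 line(s) (total 0); column heights now [2 3 8 8 6], max=8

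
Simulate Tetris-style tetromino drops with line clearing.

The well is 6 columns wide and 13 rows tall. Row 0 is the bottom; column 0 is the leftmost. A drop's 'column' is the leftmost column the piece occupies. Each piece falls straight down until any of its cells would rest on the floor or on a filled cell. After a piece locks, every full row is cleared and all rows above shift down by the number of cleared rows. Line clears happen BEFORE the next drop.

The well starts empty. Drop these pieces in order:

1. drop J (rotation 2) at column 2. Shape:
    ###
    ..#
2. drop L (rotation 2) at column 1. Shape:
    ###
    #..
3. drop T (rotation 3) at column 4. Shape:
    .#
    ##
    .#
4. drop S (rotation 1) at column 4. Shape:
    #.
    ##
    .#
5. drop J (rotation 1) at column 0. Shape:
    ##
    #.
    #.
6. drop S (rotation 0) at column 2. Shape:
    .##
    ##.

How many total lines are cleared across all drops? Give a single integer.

Answer: 2

Derivation:
Drop 1: J rot2 at col 2 lands with bottom-row=0; cleared 0 line(s) (total 0); column heights now [0 0 2 2 2 0], max=2
Drop 2: L rot2 at col 1 lands with bottom-row=1; cleared 0 line(s) (total 0); column heights now [0 3 3 3 2 0], max=3
Drop 3: T rot3 at col 4 lands with bottom-row=1; cleared 0 line(s) (total 0); column heights now [0 3 3 3 3 4], max=4
Drop 4: S rot1 at col 4 lands with bottom-row=4; cleared 0 line(s) (total 0); column heights now [0 3 3 3 7 6], max=7
Drop 5: J rot1 at col 0 lands with bottom-row=1; cleared 2 line(s) (total 2); column heights now [2 2 0 0 5 4], max=5
Drop 6: S rot0 at col 2 lands with bottom-row=4; cleared 0 line(s) (total 2); column heights now [2 2 5 6 6 4], max=6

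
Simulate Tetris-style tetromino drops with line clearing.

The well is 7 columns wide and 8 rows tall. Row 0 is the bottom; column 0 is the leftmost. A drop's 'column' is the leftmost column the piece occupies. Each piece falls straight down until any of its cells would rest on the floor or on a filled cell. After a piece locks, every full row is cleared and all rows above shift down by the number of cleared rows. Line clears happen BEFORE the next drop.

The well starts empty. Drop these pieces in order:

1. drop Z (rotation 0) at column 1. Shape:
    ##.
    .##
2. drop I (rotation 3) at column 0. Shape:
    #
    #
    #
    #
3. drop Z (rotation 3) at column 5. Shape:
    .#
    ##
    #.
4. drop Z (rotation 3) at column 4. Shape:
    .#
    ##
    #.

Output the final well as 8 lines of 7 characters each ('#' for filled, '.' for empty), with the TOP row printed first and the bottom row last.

Drop 1: Z rot0 at col 1 lands with bottom-row=0; cleared 0 line(s) (total 0); column heights now [0 2 2 1 0 0 0], max=2
Drop 2: I rot3 at col 0 lands with bottom-row=0; cleared 0 line(s) (total 0); column heights now [4 2 2 1 0 0 0], max=4
Drop 3: Z rot3 at col 5 lands with bottom-row=0; cleared 0 line(s) (total 0); column heights now [4 2 2 1 0 2 3], max=4
Drop 4: Z rot3 at col 4 lands with bottom-row=1; cleared 0 line(s) (total 0); column heights now [4 2 2 1 3 4 3], max=4

Answer: .......
.......
.......
.......
#....#.
#...###
###.###
#.##.#.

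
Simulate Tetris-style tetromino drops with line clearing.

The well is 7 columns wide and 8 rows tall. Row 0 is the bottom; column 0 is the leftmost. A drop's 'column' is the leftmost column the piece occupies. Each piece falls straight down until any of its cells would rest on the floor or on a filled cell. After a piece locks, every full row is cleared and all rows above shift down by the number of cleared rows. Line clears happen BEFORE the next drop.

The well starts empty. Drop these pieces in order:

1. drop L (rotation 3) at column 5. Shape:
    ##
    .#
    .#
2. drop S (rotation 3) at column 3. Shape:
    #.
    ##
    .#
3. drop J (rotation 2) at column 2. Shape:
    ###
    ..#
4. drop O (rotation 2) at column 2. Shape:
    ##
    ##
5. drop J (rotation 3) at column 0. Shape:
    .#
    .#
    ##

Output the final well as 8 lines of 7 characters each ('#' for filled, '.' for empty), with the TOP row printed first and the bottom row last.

Drop 1: L rot3 at col 5 lands with bottom-row=0; cleared 0 line(s) (total 0); column heights now [0 0 0 0 0 3 3], max=3
Drop 2: S rot3 at col 3 lands with bottom-row=0; cleared 0 line(s) (total 0); column heights now [0 0 0 3 2 3 3], max=3
Drop 3: J rot2 at col 2 lands with bottom-row=2; cleared 0 line(s) (total 0); column heights now [0 0 4 4 4 3 3], max=4
Drop 4: O rot2 at col 2 lands with bottom-row=4; cleared 0 line(s) (total 0); column heights now [0 0 6 6 4 3 3], max=6
Drop 5: J rot3 at col 0 lands with bottom-row=0; cleared 0 line(s) (total 0); column heights now [1 3 6 6 4 3 3], max=6

Answer: .......
.......
..##...
..##...
..###..
.#.####
.#.##.#
##..#.#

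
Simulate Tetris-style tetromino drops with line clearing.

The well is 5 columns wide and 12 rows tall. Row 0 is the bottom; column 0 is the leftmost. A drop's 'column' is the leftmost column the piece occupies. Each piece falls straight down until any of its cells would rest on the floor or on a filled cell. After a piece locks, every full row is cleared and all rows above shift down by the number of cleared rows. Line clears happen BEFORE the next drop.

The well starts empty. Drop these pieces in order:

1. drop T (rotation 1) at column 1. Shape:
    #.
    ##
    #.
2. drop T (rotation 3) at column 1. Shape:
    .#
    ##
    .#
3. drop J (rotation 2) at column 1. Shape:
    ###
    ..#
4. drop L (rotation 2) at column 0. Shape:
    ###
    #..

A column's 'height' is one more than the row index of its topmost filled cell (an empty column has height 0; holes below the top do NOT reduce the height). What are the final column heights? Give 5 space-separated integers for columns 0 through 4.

Drop 1: T rot1 at col 1 lands with bottom-row=0; cleared 0 line(s) (total 0); column heights now [0 3 2 0 0], max=3
Drop 2: T rot3 at col 1 lands with bottom-row=2; cleared 0 line(s) (total 0); column heights now [0 4 5 0 0], max=5
Drop 3: J rot2 at col 1 lands with bottom-row=4; cleared 0 line(s) (total 0); column heights now [0 6 6 6 0], max=6
Drop 4: L rot2 at col 0 lands with bottom-row=5; cleared 0 line(s) (total 0); column heights now [7 7 7 6 0], max=7

Answer: 7 7 7 6 0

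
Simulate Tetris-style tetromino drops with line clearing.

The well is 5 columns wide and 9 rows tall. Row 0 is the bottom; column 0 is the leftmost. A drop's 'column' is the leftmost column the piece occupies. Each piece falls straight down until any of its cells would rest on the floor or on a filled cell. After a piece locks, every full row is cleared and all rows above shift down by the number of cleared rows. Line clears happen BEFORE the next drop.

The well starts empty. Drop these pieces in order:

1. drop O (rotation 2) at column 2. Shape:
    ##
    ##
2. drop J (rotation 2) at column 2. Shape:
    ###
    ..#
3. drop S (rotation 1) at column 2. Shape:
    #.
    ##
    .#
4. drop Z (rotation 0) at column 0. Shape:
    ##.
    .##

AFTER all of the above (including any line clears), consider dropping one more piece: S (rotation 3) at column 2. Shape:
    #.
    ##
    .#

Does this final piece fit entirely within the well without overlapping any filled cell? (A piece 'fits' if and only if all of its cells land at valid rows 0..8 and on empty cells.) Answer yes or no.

Answer: yes

Derivation:
Drop 1: O rot2 at col 2 lands with bottom-row=0; cleared 0 line(s) (total 0); column heights now [0 0 2 2 0], max=2
Drop 2: J rot2 at col 2 lands with bottom-row=1; cleared 0 line(s) (total 0); column heights now [0 0 3 3 3], max=3
Drop 3: S rot1 at col 2 lands with bottom-row=3; cleared 0 line(s) (total 0); column heights now [0 0 6 5 3], max=6
Drop 4: Z rot0 at col 0 lands with bottom-row=6; cleared 0 line(s) (total 0); column heights now [8 8 7 5 3], max=8
Test piece S rot3 at col 2 (width 2): heights before test = [8 8 7 5 3]; fits = True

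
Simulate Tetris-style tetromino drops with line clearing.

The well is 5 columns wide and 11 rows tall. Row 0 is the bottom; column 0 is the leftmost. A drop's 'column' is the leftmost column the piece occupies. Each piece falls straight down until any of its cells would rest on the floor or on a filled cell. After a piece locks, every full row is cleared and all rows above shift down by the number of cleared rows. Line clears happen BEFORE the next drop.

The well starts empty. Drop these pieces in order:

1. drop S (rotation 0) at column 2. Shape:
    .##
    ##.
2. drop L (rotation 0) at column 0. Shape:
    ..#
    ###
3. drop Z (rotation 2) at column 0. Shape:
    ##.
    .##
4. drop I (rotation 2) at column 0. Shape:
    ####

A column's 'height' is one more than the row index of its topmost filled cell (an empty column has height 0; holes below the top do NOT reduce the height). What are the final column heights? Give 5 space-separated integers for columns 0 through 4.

Drop 1: S rot0 at col 2 lands with bottom-row=0; cleared 0 line(s) (total 0); column heights now [0 0 1 2 2], max=2
Drop 2: L rot0 at col 0 lands with bottom-row=1; cleared 1 line(s) (total 1); column heights now [0 0 2 1 0], max=2
Drop 3: Z rot2 at col 0 lands with bottom-row=2; cleared 0 line(s) (total 1); column heights now [4 4 3 1 0], max=4
Drop 4: I rot2 at col 0 lands with bottom-row=4; cleared 0 line(s) (total 1); column heights now [5 5 5 5 0], max=5

Answer: 5 5 5 5 0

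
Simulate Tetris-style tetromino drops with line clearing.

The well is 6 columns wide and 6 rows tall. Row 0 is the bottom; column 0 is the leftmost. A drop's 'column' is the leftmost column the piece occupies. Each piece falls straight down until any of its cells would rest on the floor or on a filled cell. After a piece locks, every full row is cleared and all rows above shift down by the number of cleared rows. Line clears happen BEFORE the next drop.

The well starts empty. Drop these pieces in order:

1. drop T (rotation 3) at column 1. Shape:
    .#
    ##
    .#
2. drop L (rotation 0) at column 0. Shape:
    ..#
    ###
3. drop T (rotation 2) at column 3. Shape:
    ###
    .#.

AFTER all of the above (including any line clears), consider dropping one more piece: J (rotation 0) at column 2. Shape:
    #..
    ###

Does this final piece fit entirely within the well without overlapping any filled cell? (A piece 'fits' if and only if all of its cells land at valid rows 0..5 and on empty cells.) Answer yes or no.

Drop 1: T rot3 at col 1 lands with bottom-row=0; cleared 0 line(s) (total 0); column heights now [0 2 3 0 0 0], max=3
Drop 2: L rot0 at col 0 lands with bottom-row=3; cleared 0 line(s) (total 0); column heights now [4 4 5 0 0 0], max=5
Drop 3: T rot2 at col 3 lands with bottom-row=0; cleared 0 line(s) (total 0); column heights now [4 4 5 2 2 2], max=5
Test piece J rot0 at col 2 (width 3): heights before test = [4 4 5 2 2 2]; fits = False

Answer: no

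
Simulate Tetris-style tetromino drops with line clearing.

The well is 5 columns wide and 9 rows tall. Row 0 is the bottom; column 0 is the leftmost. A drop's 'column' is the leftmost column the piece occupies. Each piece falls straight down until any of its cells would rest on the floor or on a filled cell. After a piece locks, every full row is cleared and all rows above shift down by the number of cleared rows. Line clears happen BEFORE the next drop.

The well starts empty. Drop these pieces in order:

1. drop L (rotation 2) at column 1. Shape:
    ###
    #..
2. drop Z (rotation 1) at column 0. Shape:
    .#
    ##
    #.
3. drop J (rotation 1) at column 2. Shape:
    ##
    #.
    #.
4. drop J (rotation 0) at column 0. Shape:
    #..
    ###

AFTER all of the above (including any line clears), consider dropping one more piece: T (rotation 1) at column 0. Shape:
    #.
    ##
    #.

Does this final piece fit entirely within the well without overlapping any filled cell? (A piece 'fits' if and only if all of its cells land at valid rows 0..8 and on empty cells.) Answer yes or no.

Drop 1: L rot2 at col 1 lands with bottom-row=0; cleared 0 line(s) (total 0); column heights now [0 2 2 2 0], max=2
Drop 2: Z rot1 at col 0 lands with bottom-row=1; cleared 0 line(s) (total 0); column heights now [3 4 2 2 0], max=4
Drop 3: J rot1 at col 2 lands with bottom-row=2; cleared 0 line(s) (total 0); column heights now [3 4 5 5 0], max=5
Drop 4: J rot0 at col 0 lands with bottom-row=5; cleared 0 line(s) (total 0); column heights now [7 6 6 5 0], max=7
Test piece T rot1 at col 0 (width 2): heights before test = [7 6 6 5 0]; fits = False

Answer: no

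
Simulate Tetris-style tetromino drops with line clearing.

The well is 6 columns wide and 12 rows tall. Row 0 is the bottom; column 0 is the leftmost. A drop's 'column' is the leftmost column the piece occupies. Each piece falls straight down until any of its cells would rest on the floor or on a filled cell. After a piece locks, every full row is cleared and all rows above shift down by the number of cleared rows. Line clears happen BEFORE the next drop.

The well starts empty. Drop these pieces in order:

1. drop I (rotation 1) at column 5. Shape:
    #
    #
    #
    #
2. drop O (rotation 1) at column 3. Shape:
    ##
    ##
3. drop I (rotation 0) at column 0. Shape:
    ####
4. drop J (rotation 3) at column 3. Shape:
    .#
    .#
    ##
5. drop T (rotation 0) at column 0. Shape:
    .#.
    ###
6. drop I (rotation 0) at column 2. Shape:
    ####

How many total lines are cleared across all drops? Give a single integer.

Drop 1: I rot1 at col 5 lands with bottom-row=0; cleared 0 line(s) (total 0); column heights now [0 0 0 0 0 4], max=4
Drop 2: O rot1 at col 3 lands with bottom-row=0; cleared 0 line(s) (total 0); column heights now [0 0 0 2 2 4], max=4
Drop 3: I rot0 at col 0 lands with bottom-row=2; cleared 0 line(s) (total 0); column heights now [3 3 3 3 2 4], max=4
Drop 4: J rot3 at col 3 lands with bottom-row=3; cleared 0 line(s) (total 0); column heights now [3 3 3 4 6 4], max=6
Drop 5: T rot0 at col 0 lands with bottom-row=3; cleared 1 line(s) (total 1); column heights now [3 4 3 3 5 3], max=5
Drop 6: I rot0 at col 2 lands with bottom-row=5; cleared 0 line(s) (total 1); column heights now [3 4 6 6 6 6], max=6

Answer: 1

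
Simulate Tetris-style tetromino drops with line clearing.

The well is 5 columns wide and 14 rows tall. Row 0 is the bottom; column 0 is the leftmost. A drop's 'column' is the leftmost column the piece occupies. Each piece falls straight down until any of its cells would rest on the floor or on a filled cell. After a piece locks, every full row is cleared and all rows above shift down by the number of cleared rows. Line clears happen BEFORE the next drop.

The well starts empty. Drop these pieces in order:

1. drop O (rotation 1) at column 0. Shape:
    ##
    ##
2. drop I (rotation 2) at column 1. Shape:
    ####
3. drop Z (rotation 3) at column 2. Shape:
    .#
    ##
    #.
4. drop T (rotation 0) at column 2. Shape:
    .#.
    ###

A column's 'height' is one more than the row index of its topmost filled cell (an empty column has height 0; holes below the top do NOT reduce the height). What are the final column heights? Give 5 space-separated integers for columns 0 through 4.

Answer: 2 3 7 8 7

Derivation:
Drop 1: O rot1 at col 0 lands with bottom-row=0; cleared 0 line(s) (total 0); column heights now [2 2 0 0 0], max=2
Drop 2: I rot2 at col 1 lands with bottom-row=2; cleared 0 line(s) (total 0); column heights now [2 3 3 3 3], max=3
Drop 3: Z rot3 at col 2 lands with bottom-row=3; cleared 0 line(s) (total 0); column heights now [2 3 5 6 3], max=6
Drop 4: T rot0 at col 2 lands with bottom-row=6; cleared 0 line(s) (total 0); column heights now [2 3 7 8 7], max=8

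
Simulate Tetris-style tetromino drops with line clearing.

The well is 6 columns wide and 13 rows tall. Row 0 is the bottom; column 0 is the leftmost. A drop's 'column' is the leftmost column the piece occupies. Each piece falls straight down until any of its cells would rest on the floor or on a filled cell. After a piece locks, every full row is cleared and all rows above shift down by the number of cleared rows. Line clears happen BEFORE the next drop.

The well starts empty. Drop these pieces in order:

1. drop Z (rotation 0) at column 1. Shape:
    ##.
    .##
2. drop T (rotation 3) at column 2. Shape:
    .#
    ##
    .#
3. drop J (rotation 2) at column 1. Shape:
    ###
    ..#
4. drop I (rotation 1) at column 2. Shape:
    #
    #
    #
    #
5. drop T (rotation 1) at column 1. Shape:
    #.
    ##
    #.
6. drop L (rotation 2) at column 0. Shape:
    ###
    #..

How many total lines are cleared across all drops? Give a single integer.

Drop 1: Z rot0 at col 1 lands with bottom-row=0; cleared 0 line(s) (total 0); column heights now [0 2 2 1 0 0], max=2
Drop 2: T rot3 at col 2 lands with bottom-row=1; cleared 0 line(s) (total 0); column heights now [0 2 3 4 0 0], max=4
Drop 3: J rot2 at col 1 lands with bottom-row=4; cleared 0 line(s) (total 0); column heights now [0 6 6 6 0 0], max=6
Drop 4: I rot1 at col 2 lands with bottom-row=6; cleared 0 line(s) (total 0); column heights now [0 6 10 6 0 0], max=10
Drop 5: T rot1 at col 1 lands with bottom-row=9; cleared 0 line(s) (total 0); column heights now [0 12 11 6 0 0], max=12
Drop 6: L rot2 at col 0 lands with bottom-row=11; cleared 0 line(s) (total 0); column heights now [13 13 13 6 0 0], max=13

Answer: 0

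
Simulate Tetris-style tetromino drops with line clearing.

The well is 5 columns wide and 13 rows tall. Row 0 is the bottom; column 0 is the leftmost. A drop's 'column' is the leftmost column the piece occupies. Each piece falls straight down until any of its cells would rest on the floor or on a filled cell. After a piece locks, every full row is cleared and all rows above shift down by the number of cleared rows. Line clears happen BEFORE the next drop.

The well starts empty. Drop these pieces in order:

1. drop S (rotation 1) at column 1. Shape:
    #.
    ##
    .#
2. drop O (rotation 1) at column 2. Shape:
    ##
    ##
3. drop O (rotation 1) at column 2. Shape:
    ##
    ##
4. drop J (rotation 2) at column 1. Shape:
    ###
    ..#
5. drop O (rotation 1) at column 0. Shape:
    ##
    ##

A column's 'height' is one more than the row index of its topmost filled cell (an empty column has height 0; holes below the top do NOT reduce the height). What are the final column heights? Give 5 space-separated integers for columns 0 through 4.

Answer: 10 10 8 8 0

Derivation:
Drop 1: S rot1 at col 1 lands with bottom-row=0; cleared 0 line(s) (total 0); column heights now [0 3 2 0 0], max=3
Drop 2: O rot1 at col 2 lands with bottom-row=2; cleared 0 line(s) (total 0); column heights now [0 3 4 4 0], max=4
Drop 3: O rot1 at col 2 lands with bottom-row=4; cleared 0 line(s) (total 0); column heights now [0 3 6 6 0], max=6
Drop 4: J rot2 at col 1 lands with bottom-row=6; cleared 0 line(s) (total 0); column heights now [0 8 8 8 0], max=8
Drop 5: O rot1 at col 0 lands with bottom-row=8; cleared 0 line(s) (total 0); column heights now [10 10 8 8 0], max=10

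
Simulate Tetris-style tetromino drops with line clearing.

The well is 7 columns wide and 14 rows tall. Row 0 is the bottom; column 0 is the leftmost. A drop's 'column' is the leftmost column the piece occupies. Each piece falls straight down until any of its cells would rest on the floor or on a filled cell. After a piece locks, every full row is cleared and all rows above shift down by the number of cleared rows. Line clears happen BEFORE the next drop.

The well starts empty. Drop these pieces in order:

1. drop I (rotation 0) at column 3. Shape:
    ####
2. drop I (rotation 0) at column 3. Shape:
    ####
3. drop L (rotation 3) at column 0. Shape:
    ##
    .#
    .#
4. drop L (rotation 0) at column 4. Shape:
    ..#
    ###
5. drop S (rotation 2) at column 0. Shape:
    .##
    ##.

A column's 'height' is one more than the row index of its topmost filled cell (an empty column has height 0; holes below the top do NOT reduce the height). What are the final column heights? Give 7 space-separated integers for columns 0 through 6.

Drop 1: I rot0 at col 3 lands with bottom-row=0; cleared 0 line(s) (total 0); column heights now [0 0 0 1 1 1 1], max=1
Drop 2: I rot0 at col 3 lands with bottom-row=1; cleared 0 line(s) (total 0); column heights now [0 0 0 2 2 2 2], max=2
Drop 3: L rot3 at col 0 lands with bottom-row=0; cleared 0 line(s) (total 0); column heights now [3 3 0 2 2 2 2], max=3
Drop 4: L rot0 at col 4 lands with bottom-row=2; cleared 0 line(s) (total 0); column heights now [3 3 0 2 3 3 4], max=4
Drop 5: S rot2 at col 0 lands with bottom-row=3; cleared 0 line(s) (total 0); column heights now [4 5 5 2 3 3 4], max=5

Answer: 4 5 5 2 3 3 4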